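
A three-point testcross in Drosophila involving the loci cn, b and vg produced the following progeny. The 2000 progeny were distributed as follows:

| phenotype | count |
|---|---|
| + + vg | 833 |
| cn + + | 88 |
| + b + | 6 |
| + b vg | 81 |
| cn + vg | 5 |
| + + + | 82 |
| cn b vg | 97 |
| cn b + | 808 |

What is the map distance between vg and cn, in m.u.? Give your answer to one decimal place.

The two most frequent reciprocal classes, cn b + and + + vg, are the parental types, so the F1 was cn b + / + + vg.
The two rarest classes, + b + and cn + vg, are the double crossovers. Comparing them with the parentals, only the cn allele has switched, so cn is the middle locus and the order is b – cn – vg.
Crossovers in the cn–vg interval produce the single-crossover classes cn b vg and + + + (97 + 82 = 179) plus the double crossovers (11).
RF(cn–vg) = (179 + 11) / 2000 = 190/2000 = 0.0950 → 9.5 m.u.

9.5 m.u.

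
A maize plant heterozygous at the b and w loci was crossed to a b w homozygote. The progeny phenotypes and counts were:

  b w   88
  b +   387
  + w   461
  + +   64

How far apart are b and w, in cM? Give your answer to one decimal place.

15.2 cM

The two most frequent classes, + w (461) and b + (387), are the parental types, so the F1 was + w / b +.
The recombinant classes are + + and b w: 64 + 88 = 152.
Recombination frequency = 152/1000 = 0.1520 ≈ 15.2%, i.e. 15.2 cM.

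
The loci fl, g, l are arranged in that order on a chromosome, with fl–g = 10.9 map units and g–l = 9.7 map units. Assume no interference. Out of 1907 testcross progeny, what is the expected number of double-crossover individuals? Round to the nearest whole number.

Map distances give recombination frequencies of 0.109 and 0.097 for the two intervals.
With no interference, expected double-crossover frequency = 0.109 × 0.097 = 0.01057.
Expected number = 0.01057 × 1907 = 20.16 ≈ 20.

20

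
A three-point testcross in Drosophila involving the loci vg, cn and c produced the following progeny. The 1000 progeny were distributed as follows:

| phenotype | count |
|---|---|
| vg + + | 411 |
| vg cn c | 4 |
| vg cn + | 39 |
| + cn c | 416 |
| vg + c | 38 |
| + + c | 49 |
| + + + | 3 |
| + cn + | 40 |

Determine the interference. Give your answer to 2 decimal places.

The two most frequent reciprocal classes, + cn c and vg + +, are the parental types, so the F1 was + cn c / vg + +.
The two rarest classes, vg cn c and + + +, are the double crossovers. Comparing them with the parentals, only the vg allele has switched, so vg is the middle locus and the order is c – vg – cn.
c–vg: (78 + 7)/1000 = 0.0850; vg–cn: (88 + 7)/1000 = 0.0950.
Expected DCO frequency = 0.0850 × 0.0950 ≈ 0.00808; observed = 7/1000 ≈ 0.00700.
Coefficient of coincidence = 0.00700/0.00808 ≈ 0.87; interference = 1 − 0.87 = 0.13.

0.13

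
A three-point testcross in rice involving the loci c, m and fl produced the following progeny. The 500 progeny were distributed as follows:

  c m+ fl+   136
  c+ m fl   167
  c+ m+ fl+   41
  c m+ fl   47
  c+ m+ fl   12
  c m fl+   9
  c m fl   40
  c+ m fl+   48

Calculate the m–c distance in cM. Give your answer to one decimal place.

20.4 cM

The two most frequent reciprocal classes, c m+ fl+ and c+ m fl, are the parental types, so the F1 was c m+ fl+ / c+ m fl.
The two rarest classes, c m fl+ and c+ m+ fl, are the double crossovers. Comparing them with the parentals, only the m allele has switched, so m is the middle locus and the order is fl – m – c.
Crossovers in the m–c interval produce the single-crossover classes c+ m+ fl+ and c m fl (41 + 40 = 81) plus the double crossovers (21).
RF(m–c) = (81 + 21) / 500 = 102/500 = 0.2040 → 20.4 cM.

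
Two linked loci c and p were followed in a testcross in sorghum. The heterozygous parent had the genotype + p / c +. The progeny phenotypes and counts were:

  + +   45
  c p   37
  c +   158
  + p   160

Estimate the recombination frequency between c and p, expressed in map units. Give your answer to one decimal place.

The recombinant classes are + + and c p: 45 + 37 = 82.
Recombination frequency = 82/400 = 0.2050 ≈ 20.5%, i.e. 20.5 map units.

20.5 map units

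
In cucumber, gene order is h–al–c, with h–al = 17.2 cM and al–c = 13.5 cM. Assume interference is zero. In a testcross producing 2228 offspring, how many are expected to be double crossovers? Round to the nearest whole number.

52

Map distances give recombination frequencies of 0.172 and 0.135 for the two intervals.
With no interference, expected double-crossover frequency = 0.172 × 0.135 = 0.02322.
Expected number = 0.02322 × 2228 = 51.73 ≈ 52.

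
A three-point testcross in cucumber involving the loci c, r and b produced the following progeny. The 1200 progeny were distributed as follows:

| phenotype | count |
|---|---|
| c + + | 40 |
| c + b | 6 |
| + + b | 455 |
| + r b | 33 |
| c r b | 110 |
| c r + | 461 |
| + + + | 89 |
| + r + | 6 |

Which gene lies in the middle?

The two most frequent reciprocal classes, c r + and + + b, are the parental types, so the F1 was c r + / + + b.
The two rarest classes, + r + and c + b, are the double crossovers. Comparing them with the parentals, only the c allele has switched, so c is the middle locus and the order is b – c – r.

c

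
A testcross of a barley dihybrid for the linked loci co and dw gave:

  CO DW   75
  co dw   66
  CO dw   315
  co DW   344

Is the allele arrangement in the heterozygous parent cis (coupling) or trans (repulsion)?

The two most frequent classes are CO dw (315) and co DW (344); these are the parental (non-recombinant) types.
So the F1 carried CO dw on one chromosome and co DW on the other — the recessive alleles are on opposite chromosomes (trans / repulsion).

trans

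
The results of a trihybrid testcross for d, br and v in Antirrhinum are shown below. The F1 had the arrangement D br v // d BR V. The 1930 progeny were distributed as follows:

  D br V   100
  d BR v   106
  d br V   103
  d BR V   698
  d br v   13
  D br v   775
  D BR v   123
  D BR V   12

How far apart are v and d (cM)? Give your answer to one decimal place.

The two rarest classes, d br v and D BR V, are the double crossovers. Comparing them with the parentals, only the d allele has switched, so d is the middle locus and the order is v – d – br.
Crossovers in the v–d interval produce the single-crossover classes D br V and d BR v (100 + 106 = 206) plus the double crossovers (25).
RF(v–d) = (206 + 25) / 1930 = 231/1930 = 0.1197 → 12.0 cM.

12.0 cM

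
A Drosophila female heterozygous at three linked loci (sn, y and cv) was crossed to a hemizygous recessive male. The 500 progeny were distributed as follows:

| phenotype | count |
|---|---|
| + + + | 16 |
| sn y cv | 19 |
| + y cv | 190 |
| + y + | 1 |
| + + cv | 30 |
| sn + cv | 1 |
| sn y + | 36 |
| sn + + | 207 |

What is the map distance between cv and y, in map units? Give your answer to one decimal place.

The two most frequent reciprocal classes, sn + + and + y cv, are the parental types, so the F1 was sn + + / + y cv.
The two rarest classes, sn + cv and + y +, are the double crossovers. Comparing them with the parentals, only the cv allele has switched, so cv is the middle locus and the order is y – cv – sn.
Crossovers in the y–cv interval produce the single-crossover classes sn y + and + + cv (36 + 30 = 66) plus the double crossovers (2).
RF(y–cv) = (66 + 2) / 500 = 68/500 = 0.1360 → 13.6 map units.

13.6 map units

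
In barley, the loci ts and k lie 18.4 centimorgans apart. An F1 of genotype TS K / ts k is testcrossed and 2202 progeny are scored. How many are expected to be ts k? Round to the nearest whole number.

898

A map distance of 18.4 centimorgans corresponds to a recombination frequency of 0.184.
The F1 is TS K / ts k, so ts k is a parental gamete class with expected frequency (1 − r)/2 = 0.816/2 = 0.4080.
Expected number = 0.4080 × 2202 = 898.42 ≈ 898.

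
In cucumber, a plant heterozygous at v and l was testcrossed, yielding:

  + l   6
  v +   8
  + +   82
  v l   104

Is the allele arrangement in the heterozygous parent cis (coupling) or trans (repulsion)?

The two most frequent classes are + + (82) and v l (104); these are the parental (non-recombinant) types.
So the F1 carried + + on one chromosome and v l on the other — the recessive alleles are on the same chromosome (cis / coupling).

cis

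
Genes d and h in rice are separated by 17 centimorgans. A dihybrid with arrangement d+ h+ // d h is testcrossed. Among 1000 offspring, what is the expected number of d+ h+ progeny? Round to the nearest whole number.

A map distance of 17 centimorgans corresponds to a recombination frequency of 0.170.
The F1 is d+ h+ / d h, so d+ h+ is a parental gamete class with expected frequency (1 − r)/2 = 0.830/2 = 0.4150.
Expected number = 0.4150 × 1000 = 415.00 ≈ 415.

415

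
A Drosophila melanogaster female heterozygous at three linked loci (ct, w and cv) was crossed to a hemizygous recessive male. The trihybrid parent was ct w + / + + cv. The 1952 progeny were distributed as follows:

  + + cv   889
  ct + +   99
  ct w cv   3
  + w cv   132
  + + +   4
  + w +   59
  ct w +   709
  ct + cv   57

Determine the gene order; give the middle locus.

cv

The two rarest classes, ct w cv and + + +, are the double crossovers. Comparing them with the parentals, only the cv allele has switched, so cv is the middle locus and the order is ct – cv – w.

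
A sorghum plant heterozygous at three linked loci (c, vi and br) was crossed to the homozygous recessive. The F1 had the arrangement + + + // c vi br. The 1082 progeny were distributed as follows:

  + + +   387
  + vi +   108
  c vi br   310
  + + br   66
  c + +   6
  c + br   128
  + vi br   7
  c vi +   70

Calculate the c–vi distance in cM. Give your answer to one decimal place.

The two rarest classes, c + + and + vi br, are the double crossovers. Comparing them with the parentals, only the c allele has switched, so c is the middle locus and the order is br – c – vi.
Crossovers in the c–vi interval produce the single-crossover classes + vi + and c + br (108 + 128 = 236) plus the double crossovers (13).
RF(c–vi) = (236 + 13) / 1082 = 249/1082 = 0.2301 → 23.0 cM.

23.0 cM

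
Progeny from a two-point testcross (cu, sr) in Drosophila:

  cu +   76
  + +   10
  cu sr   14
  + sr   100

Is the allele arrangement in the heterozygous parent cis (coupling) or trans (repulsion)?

trans

The two most frequent classes are + sr (100) and cu + (76); these are the parental (non-recombinant) types.
So the F1 carried + sr on one chromosome and cu + on the other — the recessive alleles are on opposite chromosomes (trans / repulsion).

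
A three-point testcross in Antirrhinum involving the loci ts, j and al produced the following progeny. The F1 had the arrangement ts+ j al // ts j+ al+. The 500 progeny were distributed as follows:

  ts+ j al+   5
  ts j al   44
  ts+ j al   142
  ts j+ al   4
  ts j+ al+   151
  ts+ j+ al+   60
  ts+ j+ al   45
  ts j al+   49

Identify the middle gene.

al

The two rarest classes, ts+ j al+ and ts j+ al, are the double crossovers. Comparing them with the parentals, only the al allele has switched, so al is the middle locus and the order is j – al – ts.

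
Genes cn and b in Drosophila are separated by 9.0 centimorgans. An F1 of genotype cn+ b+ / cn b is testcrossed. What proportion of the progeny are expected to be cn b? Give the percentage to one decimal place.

45.5%

A map distance of 9.0 centimorgans corresponds to a recombination frequency of 0.090.
The F1 is cn+ b+ / cn b, so cn b is a parental gamete class with expected frequency (1 − r)/2 = 0.910/2 = 0.4550.
That is 0.4550 = 45.5% of the progeny.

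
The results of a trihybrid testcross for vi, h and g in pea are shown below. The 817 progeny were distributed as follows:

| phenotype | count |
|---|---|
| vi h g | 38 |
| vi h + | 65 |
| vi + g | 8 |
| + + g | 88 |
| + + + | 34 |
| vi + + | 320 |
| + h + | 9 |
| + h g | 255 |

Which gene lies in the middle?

g

The two most frequent reciprocal classes, + h g and vi + +, are the parental types, so the F1 was + h g / vi + +.
The two rarest classes, + h + and vi + g, are the double crossovers. Comparing them with the parentals, only the g allele has switched, so g is the middle locus and the order is vi – g – h.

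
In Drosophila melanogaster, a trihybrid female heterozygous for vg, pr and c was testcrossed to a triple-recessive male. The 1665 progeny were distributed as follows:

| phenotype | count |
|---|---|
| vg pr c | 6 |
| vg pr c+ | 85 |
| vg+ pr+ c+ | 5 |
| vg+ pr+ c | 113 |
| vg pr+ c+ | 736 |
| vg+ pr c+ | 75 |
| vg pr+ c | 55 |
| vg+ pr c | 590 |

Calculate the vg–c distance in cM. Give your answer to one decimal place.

The two most frequent reciprocal classes, vg pr+ c+ and vg+ pr c, are the parental types, so the F1 was vg pr+ c+ / vg+ pr c.
The two rarest classes, vg+ pr+ c+ and vg pr c, are the double crossovers. Comparing them with the parentals, only the vg allele has switched, so vg is the middle locus and the order is c – vg – pr.
Crossovers in the c–vg interval produce the single-crossover classes vg pr+ c and vg+ pr c+ (55 + 75 = 130) plus the double crossovers (11).
RF(c–vg) = (130 + 11) / 1665 = 141/1665 = 0.0847 → 8.5 cM.

8.5 cM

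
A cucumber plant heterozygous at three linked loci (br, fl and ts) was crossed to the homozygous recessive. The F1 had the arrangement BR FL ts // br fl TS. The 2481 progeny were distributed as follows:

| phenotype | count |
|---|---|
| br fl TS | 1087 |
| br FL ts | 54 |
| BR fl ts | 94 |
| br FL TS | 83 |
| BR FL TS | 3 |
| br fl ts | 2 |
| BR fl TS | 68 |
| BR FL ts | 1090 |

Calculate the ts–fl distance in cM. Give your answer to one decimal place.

The two rarest classes, BR FL TS and br fl ts, are the double crossovers. Comparing them with the parentals, only the ts allele has switched, so ts is the middle locus and the order is fl – ts – br.
Crossovers in the fl–ts interval produce the single-crossover classes BR fl ts and br FL TS (94 + 83 = 177) plus the double crossovers (5).
RF(fl–ts) = (177 + 5) / 2481 = 182/2481 = 0.0734 → 7.3 cM.

7.3 cM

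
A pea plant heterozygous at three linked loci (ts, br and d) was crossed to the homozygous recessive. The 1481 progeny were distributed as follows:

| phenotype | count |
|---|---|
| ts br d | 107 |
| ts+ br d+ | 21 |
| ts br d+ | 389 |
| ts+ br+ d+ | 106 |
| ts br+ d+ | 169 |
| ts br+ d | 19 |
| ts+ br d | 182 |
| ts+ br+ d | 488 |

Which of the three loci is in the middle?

The two most frequent reciprocal classes, ts+ br+ d and ts br d+, are the parental types, so the F1 was ts+ br+ d / ts br d+.
The two rarest classes, ts br+ d and ts+ br d+, are the double crossovers. Comparing them with the parentals, only the ts allele has switched, so ts is the middle locus and the order is br – ts – d.

ts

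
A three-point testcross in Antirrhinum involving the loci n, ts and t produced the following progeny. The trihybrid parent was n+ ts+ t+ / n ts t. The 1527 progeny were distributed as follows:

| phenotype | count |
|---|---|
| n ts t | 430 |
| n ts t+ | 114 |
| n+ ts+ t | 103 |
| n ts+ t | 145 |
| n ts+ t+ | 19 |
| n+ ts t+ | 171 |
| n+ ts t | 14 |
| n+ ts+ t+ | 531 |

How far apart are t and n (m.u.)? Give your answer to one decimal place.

16.4 m.u.

The two rarest classes, n ts+ t+ and n+ ts t, are the double crossovers. Comparing them with the parentals, only the n allele has switched, so n is the middle locus and the order is t – n – ts.
Crossovers in the t–n interval produce the single-crossover classes n+ ts+ t and n ts t+ (103 + 114 = 217) plus the double crossovers (33).
RF(t–n) = (217 + 33) / 1527 = 250/1527 = 0.1637 → 16.4 m.u.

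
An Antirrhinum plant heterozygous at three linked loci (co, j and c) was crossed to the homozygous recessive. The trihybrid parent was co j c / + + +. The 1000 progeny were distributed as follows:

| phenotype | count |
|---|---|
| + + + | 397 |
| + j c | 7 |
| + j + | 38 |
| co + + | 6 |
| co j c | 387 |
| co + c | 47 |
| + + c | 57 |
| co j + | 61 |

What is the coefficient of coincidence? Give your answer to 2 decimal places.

The two rarest classes, + j c and co + +, are the double crossovers. Comparing them with the parentals, only the co allele has switched, so co is the middle locus and the order is j – co – c.
j–co: (85 + 13)/1000 = 0.0980; co–c: (118 + 13)/1000 = 0.1310.
Expected DCO frequency = 0.0980 × 0.1310 ≈ 0.01284; observed = 13/1000 ≈ 0.01300.
Coefficient of coincidence = 0.01300/0.01284 ≈ 1.01.

1.01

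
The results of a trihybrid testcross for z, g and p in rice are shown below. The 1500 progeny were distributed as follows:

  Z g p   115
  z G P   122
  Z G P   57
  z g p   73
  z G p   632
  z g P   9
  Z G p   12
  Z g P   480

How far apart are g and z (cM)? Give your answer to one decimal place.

10.1 cM

The two most frequent reciprocal classes, Z g P and z G p, are the parental types, so the F1 was Z g P / z G p.
The two rarest classes, z g P and Z G p, are the double crossovers. Comparing them with the parentals, only the z allele has switched, so z is the middle locus and the order is g – z – p.
Crossovers in the g–z interval produce the single-crossover classes Z G P and z g p (57 + 73 = 130) plus the double crossovers (21).
RF(g–z) = (130 + 21) / 1500 = 151/1500 = 0.1007 → 10.1 cM.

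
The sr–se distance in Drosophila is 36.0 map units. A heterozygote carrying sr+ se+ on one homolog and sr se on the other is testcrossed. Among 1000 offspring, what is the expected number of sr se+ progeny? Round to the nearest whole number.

A map distance of 36.0 map units corresponds to a recombination frequency of 0.360.
The F1 is sr+ se+ / sr se, so sr se+ is a recombinant gamete class with expected frequency r/2 = 0.360/2 = 0.1800.
Expected number = 0.1800 × 1000 = 180.00 ≈ 180.

180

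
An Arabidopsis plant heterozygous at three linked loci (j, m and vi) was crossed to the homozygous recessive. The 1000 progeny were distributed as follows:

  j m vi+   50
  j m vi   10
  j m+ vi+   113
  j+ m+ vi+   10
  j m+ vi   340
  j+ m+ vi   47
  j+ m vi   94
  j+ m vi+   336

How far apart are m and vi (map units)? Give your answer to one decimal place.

The two most frequent reciprocal classes, j m+ vi and j+ m vi+, are the parental types, so the F1 was j m+ vi / j+ m vi+.
The two rarest classes, j m vi and j+ m+ vi+, are the double crossovers. Comparing them with the parentals, only the m allele has switched, so m is the middle locus and the order is j – m – vi.
Crossovers in the m–vi interval produce the single-crossover classes j m+ vi+ and j+ m vi (113 + 94 = 207) plus the double crossovers (20).
RF(m–vi) = (207 + 20) / 1000 = 227/1000 = 0.2270 → 22.7 map units.

22.7 map units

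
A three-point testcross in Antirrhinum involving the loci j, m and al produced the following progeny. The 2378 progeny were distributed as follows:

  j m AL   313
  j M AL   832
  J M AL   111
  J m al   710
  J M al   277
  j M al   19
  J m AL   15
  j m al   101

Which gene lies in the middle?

al

The two most frequent reciprocal classes, J m al and j M AL, are the parental types, so the F1 was J m al / j M AL.
The two rarest classes, J m AL and j M al, are the double crossovers. Comparing them with the parentals, only the al allele has switched, so al is the middle locus and the order is j – al – m.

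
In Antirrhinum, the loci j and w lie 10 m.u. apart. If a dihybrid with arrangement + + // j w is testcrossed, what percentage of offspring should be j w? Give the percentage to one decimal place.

A map distance of 10 m.u. corresponds to a recombination frequency of 0.100.
The F1 is + + / j w, so j w is a parental gamete class with expected frequency (1 − r)/2 = 0.900/2 = 0.4500.
That is 0.4500 = 45.0% of the progeny.

45.0%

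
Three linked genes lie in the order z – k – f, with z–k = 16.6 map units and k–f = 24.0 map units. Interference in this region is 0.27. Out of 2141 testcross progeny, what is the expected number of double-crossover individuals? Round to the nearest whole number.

Map distances give recombination frequencies of 0.166 and 0.240 for the two intervals.
With interference 0.27 (so coincidence = 0.73), expected double-crossover frequency = 0.166 × 0.240 × 0.73 = 0.02908.
Expected number = 0.02908 × 2141 = 62.27 ≈ 62.

62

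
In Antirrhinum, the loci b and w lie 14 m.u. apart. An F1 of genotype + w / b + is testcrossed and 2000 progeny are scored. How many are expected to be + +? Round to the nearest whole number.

140

A map distance of 14 m.u. corresponds to a recombination frequency of 0.140.
The F1 is + w / b +, so + + is a recombinant gamete class with expected frequency r/2 = 0.140/2 = 0.0700.
Expected number = 0.0700 × 2000 = 140.00 ≈ 140.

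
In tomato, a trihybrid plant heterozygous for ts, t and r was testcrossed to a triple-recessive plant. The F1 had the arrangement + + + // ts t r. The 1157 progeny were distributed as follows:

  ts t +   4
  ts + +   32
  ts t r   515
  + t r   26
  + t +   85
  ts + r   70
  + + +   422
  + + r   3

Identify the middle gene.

r

The two rarest classes, + + r and ts t +, are the double crossovers. Comparing them with the parentals, only the r allele has switched, so r is the middle locus and the order is ts – r – t.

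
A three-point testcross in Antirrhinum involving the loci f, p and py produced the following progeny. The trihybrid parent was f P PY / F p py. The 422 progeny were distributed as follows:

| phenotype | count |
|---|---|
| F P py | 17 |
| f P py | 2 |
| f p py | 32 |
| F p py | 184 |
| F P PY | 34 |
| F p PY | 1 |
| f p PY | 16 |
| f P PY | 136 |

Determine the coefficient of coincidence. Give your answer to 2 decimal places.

0.51

The two rarest classes, f P py and F p PY, are the double crossovers. Comparing them with the parentals, only the py allele has switched, so py is the middle locus and the order is p – py – f.
p–py: (33 + 3)/422 = 0.0853; py–f: (66 + 3)/422 = 0.1635.
Expected DCO frequency = 0.0853 × 0.1635 ≈ 0.01395; observed = 3/422 ≈ 0.00711.
Coefficient of coincidence = 0.00711/0.01395 ≈ 0.51.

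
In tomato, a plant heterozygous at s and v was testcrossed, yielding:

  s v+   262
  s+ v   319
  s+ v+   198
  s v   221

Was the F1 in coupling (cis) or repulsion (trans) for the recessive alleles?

The two most frequent classes are s+ v (319) and s v+ (262); these are the parental (non-recombinant) types.
So the F1 carried s+ v on one chromosome and s v+ on the other — the recessive alleles are on opposite chromosomes (trans / repulsion).

trans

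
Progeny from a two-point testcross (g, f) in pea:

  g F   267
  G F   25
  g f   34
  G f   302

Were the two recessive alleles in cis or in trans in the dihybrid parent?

The two most frequent classes are G f (302) and g F (267); these are the parental (non-recombinant) types.
So the F1 carried G f on one chromosome and g F on the other — the recessive alleles are on opposite chromosomes (trans / repulsion).

trans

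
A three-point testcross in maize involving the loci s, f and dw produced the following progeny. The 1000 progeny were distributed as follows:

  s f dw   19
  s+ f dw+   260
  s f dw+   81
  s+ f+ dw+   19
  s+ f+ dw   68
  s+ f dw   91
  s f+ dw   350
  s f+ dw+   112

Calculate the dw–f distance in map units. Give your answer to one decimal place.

The two most frequent reciprocal classes, s f+ dw and s+ f dw+, are the parental types, so the F1 was s f+ dw / s+ f dw+.
The two rarest classes, s f dw and s+ f+ dw+, are the double crossovers. Comparing them with the parentals, only the f allele has switched, so f is the middle locus and the order is s – f – dw.
Crossovers in the f–dw interval produce the single-crossover classes s f+ dw+ and s+ f dw (112 + 91 = 203) plus the double crossovers (38).
RF(f–dw) = (203 + 38) / 1000 = 241/1000 = 0.2410 → 24.1 map units.

24.1 map units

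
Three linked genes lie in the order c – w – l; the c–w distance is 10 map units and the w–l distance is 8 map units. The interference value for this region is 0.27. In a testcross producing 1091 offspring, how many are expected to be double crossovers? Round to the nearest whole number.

Map distances give recombination frequencies of 0.100 and 0.080 for the two intervals.
With interference 0.27 (so coincidence = 0.73), expected double-crossover frequency = 0.100 × 0.080 × 0.73 = 0.00584.
Expected number = 0.00584 × 1091 = 6.37 ≈ 6.

6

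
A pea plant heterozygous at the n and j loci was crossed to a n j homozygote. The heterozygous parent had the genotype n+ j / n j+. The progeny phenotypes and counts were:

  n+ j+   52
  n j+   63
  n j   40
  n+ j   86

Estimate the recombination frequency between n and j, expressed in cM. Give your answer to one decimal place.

The recombinant classes are n+ j+ and n j: 52 + 40 = 92.
Recombination frequency = 92/241 = 0.3817 ≈ 38.2%, i.e. 38.2 cM.

38.2 cM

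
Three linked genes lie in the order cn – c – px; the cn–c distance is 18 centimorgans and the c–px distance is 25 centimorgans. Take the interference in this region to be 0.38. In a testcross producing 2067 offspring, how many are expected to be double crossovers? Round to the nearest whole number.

58

Map distances give recombination frequencies of 0.180 and 0.250 for the two intervals.
With interference 0.38 (so coincidence = 0.62), expected double-crossover frequency = 0.180 × 0.250 × 0.62 = 0.02790.
Expected number = 0.02790 × 2067 = 57.67 ≈ 58.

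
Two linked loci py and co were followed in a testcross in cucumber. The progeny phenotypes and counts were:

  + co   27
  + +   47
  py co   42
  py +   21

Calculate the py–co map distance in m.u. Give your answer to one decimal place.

The two most frequent classes, + + (47) and py co (42), are the parental types, so the F1 was + + / py co.
The recombinant classes are + co and py +: 27 + 21 = 48.
Recombination frequency = 48/137 = 0.3504 ≈ 35.0%, i.e. 35.0 m.u.

35.0 m.u.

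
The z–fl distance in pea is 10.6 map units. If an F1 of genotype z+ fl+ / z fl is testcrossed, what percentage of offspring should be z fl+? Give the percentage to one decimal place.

A map distance of 10.6 map units corresponds to a recombination frequency of 0.106.
The F1 is z+ fl+ / z fl, so z fl+ is a recombinant gamete class with expected frequency r/2 = 0.106/2 = 0.0530.
That is 0.0530 = 5.3% of the progeny.

5.3%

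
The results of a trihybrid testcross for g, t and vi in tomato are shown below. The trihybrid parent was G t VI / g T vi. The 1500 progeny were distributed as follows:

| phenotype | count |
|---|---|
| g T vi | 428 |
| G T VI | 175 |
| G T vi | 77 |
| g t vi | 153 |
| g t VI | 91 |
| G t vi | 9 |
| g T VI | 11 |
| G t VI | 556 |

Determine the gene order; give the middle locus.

The two rarest classes, G t vi and g T VI, are the double crossovers. Comparing them with the parentals, only the vi allele has switched, so vi is the middle locus and the order is g – vi – t.

vi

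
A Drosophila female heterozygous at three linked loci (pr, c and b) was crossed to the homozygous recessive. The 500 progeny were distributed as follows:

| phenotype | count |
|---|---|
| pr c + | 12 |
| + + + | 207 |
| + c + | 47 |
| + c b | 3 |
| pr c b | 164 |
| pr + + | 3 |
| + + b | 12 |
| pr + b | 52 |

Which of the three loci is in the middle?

The two most frequent reciprocal classes, + + + and pr c b, are the parental types, so the F1 was + + + / pr c b.
The two rarest classes, pr + + and + c b, are the double crossovers. Comparing them with the parentals, only the pr allele has switched, so pr is the middle locus and the order is b – pr – c.

pr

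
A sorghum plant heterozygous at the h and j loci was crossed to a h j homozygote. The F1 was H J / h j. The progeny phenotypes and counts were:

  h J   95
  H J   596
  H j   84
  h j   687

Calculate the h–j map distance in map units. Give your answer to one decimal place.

The recombinant classes are H j and h J: 84 + 95 = 179.
Recombination frequency = 179/1462 = 0.1224 ≈ 12.2%, i.e. 12.2 map units.

12.2 map units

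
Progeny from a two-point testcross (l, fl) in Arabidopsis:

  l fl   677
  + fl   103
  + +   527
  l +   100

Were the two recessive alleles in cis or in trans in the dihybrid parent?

The two most frequent classes are + + (527) and l fl (677); these are the parental (non-recombinant) types.
So the F1 carried + + on one chromosome and l fl on the other — the recessive alleles are on the same chromosome (cis / coupling).

cis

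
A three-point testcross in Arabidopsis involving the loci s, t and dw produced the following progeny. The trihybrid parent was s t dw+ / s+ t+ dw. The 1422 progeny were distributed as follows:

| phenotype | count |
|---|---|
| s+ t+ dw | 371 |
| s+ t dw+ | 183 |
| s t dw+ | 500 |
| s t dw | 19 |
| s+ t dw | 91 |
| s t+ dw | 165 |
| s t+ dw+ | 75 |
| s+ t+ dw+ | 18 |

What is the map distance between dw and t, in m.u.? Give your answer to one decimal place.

The two rarest classes, s t dw and s+ t+ dw+, are the double crossovers. Comparing them with the parentals, only the dw allele has switched, so dw is the middle locus and the order is s – dw – t.
Crossovers in the dw–t interval produce the single-crossover classes s t+ dw+ and s+ t dw (75 + 91 = 166) plus the double crossovers (37).
RF(dw–t) = (166 + 37) / 1422 = 203/1422 = 0.1428 → 14.3 m.u.

14.3 m.u.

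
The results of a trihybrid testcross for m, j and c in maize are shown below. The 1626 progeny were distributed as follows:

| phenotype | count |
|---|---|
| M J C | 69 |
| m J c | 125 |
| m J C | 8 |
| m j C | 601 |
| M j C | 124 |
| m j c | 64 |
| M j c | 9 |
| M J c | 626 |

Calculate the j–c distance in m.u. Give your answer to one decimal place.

9.2 m.u.

The two most frequent reciprocal classes, m j C and M J c, are the parental types, so the F1 was m j C / M J c.
The two rarest classes, m J C and M j c, are the double crossovers. Comparing them with the parentals, only the j allele has switched, so j is the middle locus and the order is m – j – c.
Crossovers in the j–c interval produce the single-crossover classes m j c and M J C (64 + 69 = 133) plus the double crossovers (17).
RF(j–c) = (133 + 17) / 1626 = 150/1626 = 0.0923 → 9.2 m.u.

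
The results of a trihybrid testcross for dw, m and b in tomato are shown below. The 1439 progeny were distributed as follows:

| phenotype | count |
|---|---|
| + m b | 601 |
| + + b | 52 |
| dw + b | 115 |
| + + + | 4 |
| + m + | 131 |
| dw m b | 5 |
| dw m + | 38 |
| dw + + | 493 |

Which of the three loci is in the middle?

dw

The two most frequent reciprocal classes, + m b and dw + +, are the parental types, so the F1 was + m b / dw + +.
The two rarest classes, dw m b and + + +, are the double crossovers. Comparing them with the parentals, only the dw allele has switched, so dw is the middle locus and the order is b – dw – m.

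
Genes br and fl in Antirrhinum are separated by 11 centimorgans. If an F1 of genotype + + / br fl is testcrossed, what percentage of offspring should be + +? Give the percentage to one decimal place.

44.5%

A map distance of 11 centimorgans corresponds to a recombination frequency of 0.110.
The F1 is + + / br fl, so + + is a parental gamete class with expected frequency (1 − r)/2 = 0.890/2 = 0.4450.
That is 0.4450 = 44.5% of the progeny.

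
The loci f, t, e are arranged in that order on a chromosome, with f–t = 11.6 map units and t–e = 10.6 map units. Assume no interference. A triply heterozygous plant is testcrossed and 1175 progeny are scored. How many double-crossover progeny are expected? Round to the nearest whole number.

14

Map distances give recombination frequencies of 0.116 and 0.106 for the two intervals.
With no interference, expected double-crossover frequency = 0.116 × 0.106 = 0.01230.
Expected number = 0.01230 × 1175 = 14.45 ≈ 14.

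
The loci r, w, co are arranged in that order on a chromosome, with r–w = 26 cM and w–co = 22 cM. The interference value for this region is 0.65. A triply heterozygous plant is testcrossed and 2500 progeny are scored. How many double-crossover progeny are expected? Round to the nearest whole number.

Map distances give recombination frequencies of 0.260 and 0.220 for the two intervals.
With interference 0.65 (so coincidence = 0.35), expected double-crossover frequency = 0.260 × 0.220 × 0.35 = 0.02002.
Expected number = 0.02002 × 2500 = 50.05 ≈ 50.

50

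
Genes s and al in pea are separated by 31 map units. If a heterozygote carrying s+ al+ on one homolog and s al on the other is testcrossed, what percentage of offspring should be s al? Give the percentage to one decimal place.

34.5%

A map distance of 31 map units corresponds to a recombination frequency of 0.310.
The F1 is s+ al+ / s al, so s al is a parental gamete class with expected frequency (1 − r)/2 = 0.690/2 = 0.3450.
That is 0.3450 = 34.5% of the progeny.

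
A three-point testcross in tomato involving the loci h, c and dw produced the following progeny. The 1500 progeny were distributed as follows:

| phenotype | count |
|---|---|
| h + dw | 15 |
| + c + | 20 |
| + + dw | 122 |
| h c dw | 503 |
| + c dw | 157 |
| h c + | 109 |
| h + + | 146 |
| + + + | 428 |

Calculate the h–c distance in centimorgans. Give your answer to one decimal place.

The two most frequent reciprocal classes, h c dw and + + +, are the parental types, so the F1 was h c dw / + + +.
The two rarest classes, h + dw and + c +, are the double crossovers. Comparing them with the parentals, only the c allele has switched, so c is the middle locus and the order is dw – c – h.
Crossovers in the c–h interval produce the single-crossover classes + c dw and h + + (157 + 146 = 303) plus the double crossovers (35).
RF(c–h) = (303 + 35) / 1500 = 338/1500 = 0.2253 → 22.5 centimorgans.

22.5 centimorgans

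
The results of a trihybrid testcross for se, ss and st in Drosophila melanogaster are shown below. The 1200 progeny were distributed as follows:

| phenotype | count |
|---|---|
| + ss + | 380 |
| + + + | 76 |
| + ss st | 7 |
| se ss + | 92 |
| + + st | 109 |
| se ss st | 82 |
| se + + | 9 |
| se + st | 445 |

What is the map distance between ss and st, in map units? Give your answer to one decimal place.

The two most frequent reciprocal classes, + ss + and se + st, are the parental types, so the F1 was + ss + / se + st.
The two rarest classes, + ss st and se + +, are the double crossovers. Comparing them with the parentals, only the st allele has switched, so st is the middle locus and the order is ss – st – se.
Crossovers in the ss–st interval produce the single-crossover classes + + + and se ss st (76 + 82 = 158) plus the double crossovers (16).
RF(ss–st) = (158 + 16) / 1200 = 174/1200 = 0.1450 → 14.5 map units.

14.5 map units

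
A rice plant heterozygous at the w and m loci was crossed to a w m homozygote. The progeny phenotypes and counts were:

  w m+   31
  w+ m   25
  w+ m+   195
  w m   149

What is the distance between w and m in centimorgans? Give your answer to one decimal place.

The two most frequent classes, w+ m+ (195) and w m (149), are the parental types, so the F1 was w+ m+ / w m.
The recombinant classes are w+ m and w m+: 25 + 31 = 56.
Recombination frequency = 56/400 = 0.1400 ≈ 14.0%, i.e. 14.0 centimorgans.

14.0 centimorgans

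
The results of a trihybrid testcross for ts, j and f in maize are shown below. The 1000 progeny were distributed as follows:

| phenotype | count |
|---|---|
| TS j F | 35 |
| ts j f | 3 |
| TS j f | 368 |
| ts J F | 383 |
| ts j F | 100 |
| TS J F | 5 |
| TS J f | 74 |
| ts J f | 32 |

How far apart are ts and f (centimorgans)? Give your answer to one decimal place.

7.5 centimorgans

The two most frequent reciprocal classes, TS j f and ts J F, are the parental types, so the F1 was TS j f / ts J F.
The two rarest classes, ts j f and TS J F, are the double crossovers. Comparing them with the parentals, only the ts allele has switched, so ts is the middle locus and the order is f – ts – j.
Crossovers in the f–ts interval produce the single-crossover classes TS j F and ts J f (35 + 32 = 67) plus the double crossovers (8).
RF(f–ts) = (67 + 8) / 1000 = 75/1000 = 0.0750 → 7.5 centimorgans.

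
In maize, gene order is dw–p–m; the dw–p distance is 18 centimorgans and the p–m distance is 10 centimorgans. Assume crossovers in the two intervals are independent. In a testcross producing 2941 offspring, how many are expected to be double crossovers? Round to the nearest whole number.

53

Map distances give recombination frequencies of 0.180 and 0.100 for the two intervals.
With no interference, expected double-crossover frequency = 0.180 × 0.100 = 0.01800.
Expected number = 0.01800 × 2941 = 52.94 ≈ 53.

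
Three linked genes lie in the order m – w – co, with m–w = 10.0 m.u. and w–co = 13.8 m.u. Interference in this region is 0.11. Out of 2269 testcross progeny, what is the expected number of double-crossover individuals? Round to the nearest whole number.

28

Map distances give recombination frequencies of 0.100 and 0.138 for the two intervals.
With interference 0.11 (so coincidence = 0.89), expected double-crossover frequency = 0.100 × 0.138 × 0.89 = 0.01228.
Expected number = 0.01228 × 2269 = 27.87 ≈ 28.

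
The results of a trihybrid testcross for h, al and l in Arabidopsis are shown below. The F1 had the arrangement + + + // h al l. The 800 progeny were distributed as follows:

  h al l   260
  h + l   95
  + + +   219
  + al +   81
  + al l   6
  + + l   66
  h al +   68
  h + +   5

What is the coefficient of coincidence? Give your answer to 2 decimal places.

The two rarest classes, h + + and + al l, are the double crossovers. Comparing them with the parentals, only the h allele has switched, so h is the middle locus and the order is l – h – al.
l–h: (134 + 11)/800 = 0.1812; h–al: (176 + 11)/800 = 0.2338.
Expected DCO frequency = 0.1812 × 0.2338 ≈ 0.04236; observed = 11/800 ≈ 0.01375.
Coefficient of coincidence = 0.01375/0.04236 ≈ 0.32.

0.32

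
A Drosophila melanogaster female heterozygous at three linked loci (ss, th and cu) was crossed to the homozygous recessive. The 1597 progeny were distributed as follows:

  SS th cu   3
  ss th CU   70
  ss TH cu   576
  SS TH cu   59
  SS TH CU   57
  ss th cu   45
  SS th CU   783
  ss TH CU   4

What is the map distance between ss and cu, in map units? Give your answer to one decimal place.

8.5 map units

The two most frequent reciprocal classes, ss TH cu and SS th CU, are the parental types, so the F1 was ss TH cu / SS th CU.
The two rarest classes, ss TH CU and SS th cu, are the double crossovers. Comparing them with the parentals, only the cu allele has switched, so cu is the middle locus and the order is ss – cu – th.
Crossovers in the ss–cu interval produce the single-crossover classes SS TH cu and ss th CU (59 + 70 = 129) plus the double crossovers (7).
RF(ss–cu) = (129 + 7) / 1597 = 136/1597 = 0.0852 → 8.5 map units.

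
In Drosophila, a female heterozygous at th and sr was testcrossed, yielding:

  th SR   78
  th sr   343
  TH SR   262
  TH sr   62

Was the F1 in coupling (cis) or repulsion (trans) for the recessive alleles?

The two most frequent classes are TH SR (262) and th sr (343); these are the parental (non-recombinant) types.
So the F1 carried TH SR on one chromosome and th sr on the other — the recessive alleles are on the same chromosome (cis / coupling).

cis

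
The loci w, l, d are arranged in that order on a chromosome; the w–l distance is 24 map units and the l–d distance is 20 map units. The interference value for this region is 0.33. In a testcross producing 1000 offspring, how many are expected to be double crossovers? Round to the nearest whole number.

32

Map distances give recombination frequencies of 0.240 and 0.200 for the two intervals.
With interference 0.33 (so coincidence = 0.67), expected double-crossover frequency = 0.240 × 0.200 × 0.67 = 0.03216.
Expected number = 0.03216 × 1000 = 32.16 ≈ 32.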